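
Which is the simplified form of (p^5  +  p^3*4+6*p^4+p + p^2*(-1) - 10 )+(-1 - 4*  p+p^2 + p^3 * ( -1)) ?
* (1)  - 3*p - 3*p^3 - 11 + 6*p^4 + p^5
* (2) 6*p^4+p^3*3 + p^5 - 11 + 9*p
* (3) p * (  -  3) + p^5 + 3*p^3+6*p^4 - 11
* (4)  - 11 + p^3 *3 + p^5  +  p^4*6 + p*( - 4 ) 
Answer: 3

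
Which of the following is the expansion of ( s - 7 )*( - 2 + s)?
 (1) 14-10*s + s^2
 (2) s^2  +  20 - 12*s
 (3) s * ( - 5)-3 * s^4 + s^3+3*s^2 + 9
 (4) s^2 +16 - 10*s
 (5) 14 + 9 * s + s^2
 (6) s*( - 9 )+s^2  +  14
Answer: 6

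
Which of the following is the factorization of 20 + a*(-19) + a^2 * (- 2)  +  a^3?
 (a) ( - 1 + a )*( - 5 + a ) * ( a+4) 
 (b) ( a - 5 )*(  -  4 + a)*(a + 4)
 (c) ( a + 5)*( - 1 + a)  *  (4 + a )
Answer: a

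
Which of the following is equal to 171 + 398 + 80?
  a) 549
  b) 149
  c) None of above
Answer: c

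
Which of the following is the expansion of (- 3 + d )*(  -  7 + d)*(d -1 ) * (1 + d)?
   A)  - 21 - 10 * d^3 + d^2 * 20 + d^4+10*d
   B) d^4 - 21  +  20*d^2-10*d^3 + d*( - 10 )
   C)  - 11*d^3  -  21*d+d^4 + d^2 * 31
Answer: A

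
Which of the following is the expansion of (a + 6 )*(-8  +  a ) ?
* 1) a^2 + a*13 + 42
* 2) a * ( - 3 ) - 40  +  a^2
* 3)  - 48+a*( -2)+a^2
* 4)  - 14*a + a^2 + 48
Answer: 3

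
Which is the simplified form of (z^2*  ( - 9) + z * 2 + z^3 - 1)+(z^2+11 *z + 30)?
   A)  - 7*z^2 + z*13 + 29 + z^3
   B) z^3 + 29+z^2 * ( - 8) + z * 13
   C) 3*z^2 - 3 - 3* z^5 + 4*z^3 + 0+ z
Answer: B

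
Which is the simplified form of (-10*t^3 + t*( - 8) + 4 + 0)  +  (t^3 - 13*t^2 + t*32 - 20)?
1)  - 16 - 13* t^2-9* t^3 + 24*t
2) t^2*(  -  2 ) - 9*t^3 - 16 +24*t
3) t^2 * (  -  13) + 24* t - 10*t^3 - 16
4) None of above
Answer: 1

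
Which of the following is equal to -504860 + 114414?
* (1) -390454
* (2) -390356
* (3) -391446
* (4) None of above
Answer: 4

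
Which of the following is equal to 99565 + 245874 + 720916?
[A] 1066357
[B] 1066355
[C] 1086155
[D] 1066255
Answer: B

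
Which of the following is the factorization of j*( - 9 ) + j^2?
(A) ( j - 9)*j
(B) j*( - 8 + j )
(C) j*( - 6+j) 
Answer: A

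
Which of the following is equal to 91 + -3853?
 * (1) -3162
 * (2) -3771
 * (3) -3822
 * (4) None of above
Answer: 4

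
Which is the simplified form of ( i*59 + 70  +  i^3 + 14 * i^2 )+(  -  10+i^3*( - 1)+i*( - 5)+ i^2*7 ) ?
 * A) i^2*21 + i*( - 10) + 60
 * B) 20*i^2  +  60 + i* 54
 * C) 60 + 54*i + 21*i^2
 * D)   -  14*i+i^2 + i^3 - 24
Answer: C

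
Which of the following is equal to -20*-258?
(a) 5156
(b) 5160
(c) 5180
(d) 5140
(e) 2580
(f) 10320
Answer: b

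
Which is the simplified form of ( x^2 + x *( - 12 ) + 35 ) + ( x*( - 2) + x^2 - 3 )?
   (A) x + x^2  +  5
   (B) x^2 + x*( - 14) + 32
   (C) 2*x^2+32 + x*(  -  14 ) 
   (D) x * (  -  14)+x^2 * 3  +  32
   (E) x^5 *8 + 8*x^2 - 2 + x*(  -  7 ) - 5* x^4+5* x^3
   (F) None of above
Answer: C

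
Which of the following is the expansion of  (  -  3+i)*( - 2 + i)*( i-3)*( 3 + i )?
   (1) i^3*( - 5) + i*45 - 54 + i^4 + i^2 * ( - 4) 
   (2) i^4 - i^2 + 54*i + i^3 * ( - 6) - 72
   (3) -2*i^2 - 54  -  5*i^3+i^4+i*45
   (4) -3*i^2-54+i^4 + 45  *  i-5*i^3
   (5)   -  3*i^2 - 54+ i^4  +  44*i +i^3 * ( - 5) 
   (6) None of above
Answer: 4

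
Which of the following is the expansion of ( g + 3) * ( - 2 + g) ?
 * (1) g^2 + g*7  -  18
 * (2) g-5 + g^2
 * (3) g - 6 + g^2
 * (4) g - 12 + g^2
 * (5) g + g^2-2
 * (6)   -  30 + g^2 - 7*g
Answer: 3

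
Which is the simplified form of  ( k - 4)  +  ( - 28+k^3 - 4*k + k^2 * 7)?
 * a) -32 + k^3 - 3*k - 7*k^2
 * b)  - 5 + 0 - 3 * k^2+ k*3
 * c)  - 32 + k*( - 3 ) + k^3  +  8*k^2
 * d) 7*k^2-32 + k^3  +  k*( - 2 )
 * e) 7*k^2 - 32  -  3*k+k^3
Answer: e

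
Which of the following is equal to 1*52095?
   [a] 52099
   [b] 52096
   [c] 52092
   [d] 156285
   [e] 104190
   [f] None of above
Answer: f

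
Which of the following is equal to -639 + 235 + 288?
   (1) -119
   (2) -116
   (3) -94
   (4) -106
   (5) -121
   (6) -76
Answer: 2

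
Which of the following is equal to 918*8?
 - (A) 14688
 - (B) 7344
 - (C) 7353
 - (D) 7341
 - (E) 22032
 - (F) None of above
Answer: B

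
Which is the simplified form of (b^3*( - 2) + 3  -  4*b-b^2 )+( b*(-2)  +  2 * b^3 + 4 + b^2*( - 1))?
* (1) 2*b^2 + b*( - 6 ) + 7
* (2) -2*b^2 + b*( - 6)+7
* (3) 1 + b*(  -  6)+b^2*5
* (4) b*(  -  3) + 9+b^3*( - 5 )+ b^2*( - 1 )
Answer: 2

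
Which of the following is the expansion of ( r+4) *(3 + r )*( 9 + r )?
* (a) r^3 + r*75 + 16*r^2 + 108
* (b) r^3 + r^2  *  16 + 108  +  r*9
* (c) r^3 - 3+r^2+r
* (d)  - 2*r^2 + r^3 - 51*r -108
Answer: a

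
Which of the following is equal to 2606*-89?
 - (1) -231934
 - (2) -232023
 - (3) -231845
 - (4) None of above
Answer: 1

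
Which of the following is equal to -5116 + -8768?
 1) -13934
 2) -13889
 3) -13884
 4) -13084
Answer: 3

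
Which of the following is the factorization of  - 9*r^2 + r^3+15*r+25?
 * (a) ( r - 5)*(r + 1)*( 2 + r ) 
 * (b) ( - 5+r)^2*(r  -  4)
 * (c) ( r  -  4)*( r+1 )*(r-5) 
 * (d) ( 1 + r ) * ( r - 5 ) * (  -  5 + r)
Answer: d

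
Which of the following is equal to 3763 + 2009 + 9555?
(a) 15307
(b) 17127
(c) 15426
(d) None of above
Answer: d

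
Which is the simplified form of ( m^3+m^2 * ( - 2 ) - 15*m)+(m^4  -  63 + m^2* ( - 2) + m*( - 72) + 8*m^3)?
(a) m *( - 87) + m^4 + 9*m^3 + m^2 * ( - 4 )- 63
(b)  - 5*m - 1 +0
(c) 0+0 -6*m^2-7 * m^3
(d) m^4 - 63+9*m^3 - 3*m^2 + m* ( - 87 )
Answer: a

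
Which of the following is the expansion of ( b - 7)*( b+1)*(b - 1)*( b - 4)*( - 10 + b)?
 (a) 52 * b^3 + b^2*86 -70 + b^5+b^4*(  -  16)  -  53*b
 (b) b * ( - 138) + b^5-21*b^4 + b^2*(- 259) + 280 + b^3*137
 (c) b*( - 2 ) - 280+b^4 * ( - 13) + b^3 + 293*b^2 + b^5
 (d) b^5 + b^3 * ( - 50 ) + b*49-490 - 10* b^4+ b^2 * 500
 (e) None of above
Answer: b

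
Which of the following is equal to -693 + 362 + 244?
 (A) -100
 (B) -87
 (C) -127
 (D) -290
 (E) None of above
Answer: B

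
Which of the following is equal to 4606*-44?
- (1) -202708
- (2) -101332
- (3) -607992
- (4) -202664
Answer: 4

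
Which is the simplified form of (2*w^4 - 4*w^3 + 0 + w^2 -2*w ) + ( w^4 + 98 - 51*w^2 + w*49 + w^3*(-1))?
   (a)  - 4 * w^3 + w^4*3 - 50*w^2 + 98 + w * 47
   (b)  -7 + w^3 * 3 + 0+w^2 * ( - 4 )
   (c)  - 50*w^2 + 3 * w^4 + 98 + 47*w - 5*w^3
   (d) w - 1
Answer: c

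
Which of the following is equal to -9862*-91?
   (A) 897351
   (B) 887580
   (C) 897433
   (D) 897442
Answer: D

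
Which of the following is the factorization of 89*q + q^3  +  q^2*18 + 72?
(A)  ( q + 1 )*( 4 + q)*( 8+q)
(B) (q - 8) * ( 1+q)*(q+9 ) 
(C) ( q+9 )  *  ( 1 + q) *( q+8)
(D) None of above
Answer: C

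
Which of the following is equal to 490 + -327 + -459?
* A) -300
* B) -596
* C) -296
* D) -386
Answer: C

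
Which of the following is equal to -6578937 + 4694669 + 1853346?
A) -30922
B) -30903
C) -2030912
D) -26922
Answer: A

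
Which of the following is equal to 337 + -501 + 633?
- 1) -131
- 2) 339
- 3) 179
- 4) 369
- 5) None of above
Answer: 5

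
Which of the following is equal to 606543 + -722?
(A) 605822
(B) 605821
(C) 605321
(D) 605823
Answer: B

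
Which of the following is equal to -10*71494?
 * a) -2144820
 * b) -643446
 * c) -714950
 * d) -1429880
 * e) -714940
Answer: e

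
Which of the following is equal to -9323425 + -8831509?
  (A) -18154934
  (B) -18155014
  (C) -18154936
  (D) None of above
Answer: A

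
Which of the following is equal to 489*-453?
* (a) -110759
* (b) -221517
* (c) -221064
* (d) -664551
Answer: b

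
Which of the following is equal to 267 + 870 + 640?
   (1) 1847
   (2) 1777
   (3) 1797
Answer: 2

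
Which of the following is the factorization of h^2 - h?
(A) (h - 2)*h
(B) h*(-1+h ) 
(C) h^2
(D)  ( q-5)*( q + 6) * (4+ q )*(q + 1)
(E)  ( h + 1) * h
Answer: B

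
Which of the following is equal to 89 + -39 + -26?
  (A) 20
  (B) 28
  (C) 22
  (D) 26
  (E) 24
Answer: E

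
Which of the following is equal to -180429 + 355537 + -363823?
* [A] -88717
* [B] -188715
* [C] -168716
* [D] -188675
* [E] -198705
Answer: B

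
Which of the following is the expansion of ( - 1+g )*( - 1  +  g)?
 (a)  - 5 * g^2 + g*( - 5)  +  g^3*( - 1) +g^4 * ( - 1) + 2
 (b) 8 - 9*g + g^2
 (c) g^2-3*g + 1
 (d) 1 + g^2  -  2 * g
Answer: d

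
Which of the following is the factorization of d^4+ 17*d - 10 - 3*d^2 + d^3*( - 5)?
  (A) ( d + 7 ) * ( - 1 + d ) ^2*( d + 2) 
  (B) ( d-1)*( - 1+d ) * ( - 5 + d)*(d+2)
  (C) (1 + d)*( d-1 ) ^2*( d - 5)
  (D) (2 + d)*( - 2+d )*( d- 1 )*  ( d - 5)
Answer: B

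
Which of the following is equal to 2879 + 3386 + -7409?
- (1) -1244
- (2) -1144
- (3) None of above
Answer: 2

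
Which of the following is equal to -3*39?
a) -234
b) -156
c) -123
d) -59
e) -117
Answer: e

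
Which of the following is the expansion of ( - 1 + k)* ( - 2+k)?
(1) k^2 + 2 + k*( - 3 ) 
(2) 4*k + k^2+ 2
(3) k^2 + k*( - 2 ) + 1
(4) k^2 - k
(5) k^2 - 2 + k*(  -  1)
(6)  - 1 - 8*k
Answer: 1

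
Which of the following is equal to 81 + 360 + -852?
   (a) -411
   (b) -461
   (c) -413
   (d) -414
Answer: a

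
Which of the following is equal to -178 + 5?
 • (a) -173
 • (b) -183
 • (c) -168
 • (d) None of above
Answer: a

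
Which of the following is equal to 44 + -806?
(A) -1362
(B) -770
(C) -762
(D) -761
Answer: C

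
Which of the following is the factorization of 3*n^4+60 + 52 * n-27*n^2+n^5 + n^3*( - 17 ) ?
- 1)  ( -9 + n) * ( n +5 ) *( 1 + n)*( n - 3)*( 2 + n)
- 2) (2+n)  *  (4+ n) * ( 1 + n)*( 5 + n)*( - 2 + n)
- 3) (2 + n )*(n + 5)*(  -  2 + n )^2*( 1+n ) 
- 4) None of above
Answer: 4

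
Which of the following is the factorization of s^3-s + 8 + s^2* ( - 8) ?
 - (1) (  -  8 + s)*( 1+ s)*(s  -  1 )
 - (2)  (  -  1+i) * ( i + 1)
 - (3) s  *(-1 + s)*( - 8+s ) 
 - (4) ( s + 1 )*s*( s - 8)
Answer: 1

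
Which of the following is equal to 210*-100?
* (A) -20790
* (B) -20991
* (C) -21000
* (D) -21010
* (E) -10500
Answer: C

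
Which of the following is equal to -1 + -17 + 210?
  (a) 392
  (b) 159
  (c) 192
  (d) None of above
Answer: c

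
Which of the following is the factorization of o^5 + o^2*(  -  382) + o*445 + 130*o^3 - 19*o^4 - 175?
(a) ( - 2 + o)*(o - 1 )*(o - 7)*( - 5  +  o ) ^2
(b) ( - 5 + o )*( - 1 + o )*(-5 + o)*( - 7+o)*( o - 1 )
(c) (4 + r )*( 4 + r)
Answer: b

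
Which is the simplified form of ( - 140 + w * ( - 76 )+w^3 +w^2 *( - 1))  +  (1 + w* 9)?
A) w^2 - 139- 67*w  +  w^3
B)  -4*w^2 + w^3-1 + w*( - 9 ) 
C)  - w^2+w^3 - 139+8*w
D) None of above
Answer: D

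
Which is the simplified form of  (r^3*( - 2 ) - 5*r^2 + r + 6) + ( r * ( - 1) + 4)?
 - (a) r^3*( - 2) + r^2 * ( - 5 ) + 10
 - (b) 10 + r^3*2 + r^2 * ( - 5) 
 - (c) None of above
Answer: a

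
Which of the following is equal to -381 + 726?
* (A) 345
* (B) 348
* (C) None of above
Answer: A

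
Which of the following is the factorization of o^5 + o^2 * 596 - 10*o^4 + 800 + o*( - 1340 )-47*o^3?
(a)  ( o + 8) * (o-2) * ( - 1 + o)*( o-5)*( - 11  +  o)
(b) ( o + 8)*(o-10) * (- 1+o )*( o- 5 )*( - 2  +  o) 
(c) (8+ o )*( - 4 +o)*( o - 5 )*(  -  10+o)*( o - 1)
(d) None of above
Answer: b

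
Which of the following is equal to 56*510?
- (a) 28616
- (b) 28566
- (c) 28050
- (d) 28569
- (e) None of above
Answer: e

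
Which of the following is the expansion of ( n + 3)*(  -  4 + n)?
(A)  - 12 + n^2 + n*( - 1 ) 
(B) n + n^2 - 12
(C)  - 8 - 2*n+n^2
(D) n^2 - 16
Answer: A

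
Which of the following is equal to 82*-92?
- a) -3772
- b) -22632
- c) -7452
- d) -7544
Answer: d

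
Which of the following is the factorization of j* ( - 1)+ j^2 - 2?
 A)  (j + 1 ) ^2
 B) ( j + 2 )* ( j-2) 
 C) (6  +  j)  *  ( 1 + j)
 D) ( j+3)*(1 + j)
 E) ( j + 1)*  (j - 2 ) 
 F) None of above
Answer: E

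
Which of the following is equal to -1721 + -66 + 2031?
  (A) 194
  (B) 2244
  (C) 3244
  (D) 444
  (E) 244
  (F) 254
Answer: E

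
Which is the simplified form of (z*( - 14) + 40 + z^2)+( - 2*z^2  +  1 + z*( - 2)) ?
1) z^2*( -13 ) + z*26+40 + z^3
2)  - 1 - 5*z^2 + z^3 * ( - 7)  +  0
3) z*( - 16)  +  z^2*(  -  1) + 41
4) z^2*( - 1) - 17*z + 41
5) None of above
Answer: 3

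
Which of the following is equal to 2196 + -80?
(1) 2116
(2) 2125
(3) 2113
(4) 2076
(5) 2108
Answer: 1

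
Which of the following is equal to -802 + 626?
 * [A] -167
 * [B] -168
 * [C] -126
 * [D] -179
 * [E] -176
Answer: E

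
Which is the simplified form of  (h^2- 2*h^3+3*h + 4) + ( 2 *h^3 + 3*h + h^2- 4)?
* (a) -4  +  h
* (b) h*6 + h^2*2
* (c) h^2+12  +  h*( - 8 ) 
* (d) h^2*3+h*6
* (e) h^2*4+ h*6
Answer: b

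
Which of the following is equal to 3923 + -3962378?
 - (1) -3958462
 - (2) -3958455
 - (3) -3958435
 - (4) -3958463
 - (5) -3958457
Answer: 2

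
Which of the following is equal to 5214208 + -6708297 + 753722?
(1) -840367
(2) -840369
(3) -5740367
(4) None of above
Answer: 4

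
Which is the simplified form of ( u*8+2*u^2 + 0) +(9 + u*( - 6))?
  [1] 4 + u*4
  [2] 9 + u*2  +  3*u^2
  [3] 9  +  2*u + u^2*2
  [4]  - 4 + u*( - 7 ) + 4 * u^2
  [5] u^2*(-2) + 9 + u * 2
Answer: 3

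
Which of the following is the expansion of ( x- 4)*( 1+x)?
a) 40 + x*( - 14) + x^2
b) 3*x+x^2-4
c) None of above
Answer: c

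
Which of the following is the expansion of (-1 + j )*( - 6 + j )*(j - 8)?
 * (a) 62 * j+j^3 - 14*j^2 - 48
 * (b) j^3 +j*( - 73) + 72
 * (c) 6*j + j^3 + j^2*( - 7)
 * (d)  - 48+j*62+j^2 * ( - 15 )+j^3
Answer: d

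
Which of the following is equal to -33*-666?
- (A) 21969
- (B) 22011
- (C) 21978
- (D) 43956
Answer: C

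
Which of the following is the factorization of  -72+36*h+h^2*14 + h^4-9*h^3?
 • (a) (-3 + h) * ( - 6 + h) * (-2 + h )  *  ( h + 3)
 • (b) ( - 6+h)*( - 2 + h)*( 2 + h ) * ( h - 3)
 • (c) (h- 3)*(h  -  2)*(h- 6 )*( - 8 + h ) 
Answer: b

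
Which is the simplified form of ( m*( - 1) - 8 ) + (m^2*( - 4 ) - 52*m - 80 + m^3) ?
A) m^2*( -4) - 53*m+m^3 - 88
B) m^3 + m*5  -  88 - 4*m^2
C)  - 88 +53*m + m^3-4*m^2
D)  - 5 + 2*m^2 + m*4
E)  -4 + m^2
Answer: A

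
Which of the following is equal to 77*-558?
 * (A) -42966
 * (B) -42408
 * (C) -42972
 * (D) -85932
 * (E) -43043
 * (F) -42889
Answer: A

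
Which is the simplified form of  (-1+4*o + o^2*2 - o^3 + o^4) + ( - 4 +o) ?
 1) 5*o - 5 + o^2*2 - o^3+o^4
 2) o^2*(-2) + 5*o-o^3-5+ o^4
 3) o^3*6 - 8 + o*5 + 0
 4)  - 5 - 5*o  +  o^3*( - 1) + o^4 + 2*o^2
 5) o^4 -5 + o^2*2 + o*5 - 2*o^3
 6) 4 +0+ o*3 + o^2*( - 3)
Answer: 1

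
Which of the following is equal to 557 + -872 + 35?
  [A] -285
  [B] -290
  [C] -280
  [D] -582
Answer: C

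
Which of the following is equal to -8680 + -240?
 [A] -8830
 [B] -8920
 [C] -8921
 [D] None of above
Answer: B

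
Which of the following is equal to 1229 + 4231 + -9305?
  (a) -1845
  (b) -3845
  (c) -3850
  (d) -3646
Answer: b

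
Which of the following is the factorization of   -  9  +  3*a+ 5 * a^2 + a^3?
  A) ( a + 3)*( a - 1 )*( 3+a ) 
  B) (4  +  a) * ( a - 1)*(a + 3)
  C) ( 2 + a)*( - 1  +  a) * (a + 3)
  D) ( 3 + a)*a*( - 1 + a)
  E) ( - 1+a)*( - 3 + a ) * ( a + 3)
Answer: A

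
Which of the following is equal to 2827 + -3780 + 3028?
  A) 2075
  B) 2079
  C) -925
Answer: A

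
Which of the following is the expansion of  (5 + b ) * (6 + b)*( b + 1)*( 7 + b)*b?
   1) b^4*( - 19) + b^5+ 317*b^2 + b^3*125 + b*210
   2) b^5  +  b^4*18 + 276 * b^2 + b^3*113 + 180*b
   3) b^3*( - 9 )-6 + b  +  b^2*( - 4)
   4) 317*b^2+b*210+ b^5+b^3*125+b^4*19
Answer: 4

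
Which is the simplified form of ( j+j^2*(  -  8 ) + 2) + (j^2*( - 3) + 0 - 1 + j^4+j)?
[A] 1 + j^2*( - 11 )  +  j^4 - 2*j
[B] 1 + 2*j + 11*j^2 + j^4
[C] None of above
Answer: C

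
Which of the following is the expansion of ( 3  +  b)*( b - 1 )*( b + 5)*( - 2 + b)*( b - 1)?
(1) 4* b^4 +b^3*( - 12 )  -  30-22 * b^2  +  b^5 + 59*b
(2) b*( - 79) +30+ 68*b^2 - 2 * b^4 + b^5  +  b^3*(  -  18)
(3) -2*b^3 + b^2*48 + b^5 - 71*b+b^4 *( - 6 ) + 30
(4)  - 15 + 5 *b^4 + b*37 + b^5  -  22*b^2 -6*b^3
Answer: 1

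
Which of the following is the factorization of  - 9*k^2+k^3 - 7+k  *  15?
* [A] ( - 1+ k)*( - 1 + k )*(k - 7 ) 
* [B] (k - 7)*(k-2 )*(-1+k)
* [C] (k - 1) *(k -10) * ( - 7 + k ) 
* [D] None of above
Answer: A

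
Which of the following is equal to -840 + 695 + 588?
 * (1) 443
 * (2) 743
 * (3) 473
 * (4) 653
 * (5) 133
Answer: 1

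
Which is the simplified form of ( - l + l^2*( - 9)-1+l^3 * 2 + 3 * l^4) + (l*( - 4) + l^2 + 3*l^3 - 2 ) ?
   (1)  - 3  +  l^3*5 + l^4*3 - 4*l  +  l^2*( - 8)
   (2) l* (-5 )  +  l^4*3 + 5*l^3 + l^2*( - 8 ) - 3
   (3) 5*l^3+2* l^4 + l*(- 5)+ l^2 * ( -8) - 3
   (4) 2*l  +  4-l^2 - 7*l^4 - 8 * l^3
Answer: 2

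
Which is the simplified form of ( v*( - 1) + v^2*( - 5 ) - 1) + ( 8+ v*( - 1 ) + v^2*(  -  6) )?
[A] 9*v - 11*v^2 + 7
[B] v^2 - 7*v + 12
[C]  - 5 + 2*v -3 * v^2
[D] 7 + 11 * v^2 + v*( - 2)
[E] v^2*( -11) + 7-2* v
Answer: E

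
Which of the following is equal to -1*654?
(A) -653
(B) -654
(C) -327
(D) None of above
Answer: B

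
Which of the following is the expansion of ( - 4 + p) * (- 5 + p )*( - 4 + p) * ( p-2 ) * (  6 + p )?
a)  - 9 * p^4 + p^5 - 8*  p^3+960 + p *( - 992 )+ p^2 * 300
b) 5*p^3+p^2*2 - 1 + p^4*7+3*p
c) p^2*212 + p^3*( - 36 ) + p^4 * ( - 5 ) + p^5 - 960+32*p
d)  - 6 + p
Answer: a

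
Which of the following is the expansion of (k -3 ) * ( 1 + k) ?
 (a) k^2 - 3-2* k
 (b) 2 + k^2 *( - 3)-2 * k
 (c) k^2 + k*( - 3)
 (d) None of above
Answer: a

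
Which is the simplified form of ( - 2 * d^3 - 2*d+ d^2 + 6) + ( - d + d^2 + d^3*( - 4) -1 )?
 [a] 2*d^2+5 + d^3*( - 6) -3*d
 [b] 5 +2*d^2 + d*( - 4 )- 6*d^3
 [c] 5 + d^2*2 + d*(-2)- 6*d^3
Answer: a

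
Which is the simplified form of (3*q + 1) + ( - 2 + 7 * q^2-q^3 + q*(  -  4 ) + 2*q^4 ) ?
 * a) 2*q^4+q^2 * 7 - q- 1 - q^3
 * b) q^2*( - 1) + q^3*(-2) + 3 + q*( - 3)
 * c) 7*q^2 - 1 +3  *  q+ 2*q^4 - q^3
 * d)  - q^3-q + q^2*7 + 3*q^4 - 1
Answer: a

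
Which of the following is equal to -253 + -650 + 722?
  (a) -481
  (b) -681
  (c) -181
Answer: c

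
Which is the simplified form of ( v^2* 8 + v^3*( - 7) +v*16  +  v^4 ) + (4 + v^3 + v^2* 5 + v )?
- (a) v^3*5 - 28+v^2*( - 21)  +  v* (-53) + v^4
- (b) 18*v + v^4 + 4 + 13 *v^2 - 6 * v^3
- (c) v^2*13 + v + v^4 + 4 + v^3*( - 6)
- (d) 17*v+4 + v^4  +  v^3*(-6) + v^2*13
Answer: d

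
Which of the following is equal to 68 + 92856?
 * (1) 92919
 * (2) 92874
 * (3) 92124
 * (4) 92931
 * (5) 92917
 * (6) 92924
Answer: 6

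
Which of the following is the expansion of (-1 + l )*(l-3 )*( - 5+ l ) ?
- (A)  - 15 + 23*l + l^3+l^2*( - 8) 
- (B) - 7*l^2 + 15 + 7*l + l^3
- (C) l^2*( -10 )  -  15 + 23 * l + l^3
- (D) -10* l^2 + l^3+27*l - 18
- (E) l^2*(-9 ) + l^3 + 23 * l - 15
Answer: E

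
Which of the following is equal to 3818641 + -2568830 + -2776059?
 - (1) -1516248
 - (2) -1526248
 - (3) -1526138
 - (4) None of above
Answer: 2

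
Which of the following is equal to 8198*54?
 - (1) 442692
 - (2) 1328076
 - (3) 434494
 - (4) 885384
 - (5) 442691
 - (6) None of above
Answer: 1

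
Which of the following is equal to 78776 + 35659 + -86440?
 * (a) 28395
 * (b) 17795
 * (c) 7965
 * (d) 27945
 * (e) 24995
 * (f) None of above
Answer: f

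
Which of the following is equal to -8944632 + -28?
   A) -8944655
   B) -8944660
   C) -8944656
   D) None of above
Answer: B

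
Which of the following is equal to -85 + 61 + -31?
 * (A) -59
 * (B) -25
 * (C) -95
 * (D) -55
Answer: D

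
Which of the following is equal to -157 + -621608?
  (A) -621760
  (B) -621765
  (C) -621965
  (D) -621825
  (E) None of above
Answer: B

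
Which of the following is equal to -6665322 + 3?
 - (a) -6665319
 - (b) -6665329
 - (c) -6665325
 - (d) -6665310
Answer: a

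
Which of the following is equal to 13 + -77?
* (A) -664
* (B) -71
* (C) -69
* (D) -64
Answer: D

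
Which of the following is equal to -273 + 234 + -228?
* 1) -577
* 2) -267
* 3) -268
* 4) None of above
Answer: 2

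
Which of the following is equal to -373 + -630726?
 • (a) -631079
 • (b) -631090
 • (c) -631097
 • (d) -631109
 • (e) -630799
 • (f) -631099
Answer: f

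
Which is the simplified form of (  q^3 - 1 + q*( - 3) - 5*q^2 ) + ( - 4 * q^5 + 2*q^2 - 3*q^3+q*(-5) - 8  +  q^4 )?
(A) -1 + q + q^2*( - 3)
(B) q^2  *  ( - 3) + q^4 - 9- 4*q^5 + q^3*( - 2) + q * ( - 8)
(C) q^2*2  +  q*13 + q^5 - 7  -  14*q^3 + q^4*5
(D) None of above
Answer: B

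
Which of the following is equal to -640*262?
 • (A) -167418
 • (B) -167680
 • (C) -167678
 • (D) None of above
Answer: B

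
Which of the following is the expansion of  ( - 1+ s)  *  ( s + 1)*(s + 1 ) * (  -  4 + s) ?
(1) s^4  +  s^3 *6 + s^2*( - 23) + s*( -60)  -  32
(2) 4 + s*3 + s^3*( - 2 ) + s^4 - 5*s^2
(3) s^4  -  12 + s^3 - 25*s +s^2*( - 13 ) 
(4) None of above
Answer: 4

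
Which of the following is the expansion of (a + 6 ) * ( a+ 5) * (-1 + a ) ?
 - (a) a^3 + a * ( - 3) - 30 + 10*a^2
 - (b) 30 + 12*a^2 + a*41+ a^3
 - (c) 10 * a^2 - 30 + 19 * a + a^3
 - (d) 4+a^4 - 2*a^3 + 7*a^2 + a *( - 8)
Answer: c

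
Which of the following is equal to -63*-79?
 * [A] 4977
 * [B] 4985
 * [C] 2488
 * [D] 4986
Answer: A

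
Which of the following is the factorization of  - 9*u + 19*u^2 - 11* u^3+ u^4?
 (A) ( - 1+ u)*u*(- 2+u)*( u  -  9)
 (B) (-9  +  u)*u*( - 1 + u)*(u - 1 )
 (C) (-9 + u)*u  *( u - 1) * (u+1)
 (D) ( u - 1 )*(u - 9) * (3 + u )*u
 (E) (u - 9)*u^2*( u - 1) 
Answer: B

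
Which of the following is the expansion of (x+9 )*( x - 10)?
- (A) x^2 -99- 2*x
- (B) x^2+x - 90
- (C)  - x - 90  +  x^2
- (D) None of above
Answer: C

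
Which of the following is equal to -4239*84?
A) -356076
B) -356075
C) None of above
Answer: A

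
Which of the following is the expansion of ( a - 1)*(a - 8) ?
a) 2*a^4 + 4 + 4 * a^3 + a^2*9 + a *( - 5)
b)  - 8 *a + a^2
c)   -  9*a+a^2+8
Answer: c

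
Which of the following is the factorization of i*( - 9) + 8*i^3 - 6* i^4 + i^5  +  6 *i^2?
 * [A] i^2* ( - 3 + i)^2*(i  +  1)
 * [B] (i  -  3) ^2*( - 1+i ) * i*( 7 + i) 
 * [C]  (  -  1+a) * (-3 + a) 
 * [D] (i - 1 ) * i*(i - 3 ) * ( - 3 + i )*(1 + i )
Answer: D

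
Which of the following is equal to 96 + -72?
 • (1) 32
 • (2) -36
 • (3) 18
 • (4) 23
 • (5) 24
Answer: 5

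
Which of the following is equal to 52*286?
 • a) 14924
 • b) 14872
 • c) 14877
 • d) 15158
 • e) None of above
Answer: b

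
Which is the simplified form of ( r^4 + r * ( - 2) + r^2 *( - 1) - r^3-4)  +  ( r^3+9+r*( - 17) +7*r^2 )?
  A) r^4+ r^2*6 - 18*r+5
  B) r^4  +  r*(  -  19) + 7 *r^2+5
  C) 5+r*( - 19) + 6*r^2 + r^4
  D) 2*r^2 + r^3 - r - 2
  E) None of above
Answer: C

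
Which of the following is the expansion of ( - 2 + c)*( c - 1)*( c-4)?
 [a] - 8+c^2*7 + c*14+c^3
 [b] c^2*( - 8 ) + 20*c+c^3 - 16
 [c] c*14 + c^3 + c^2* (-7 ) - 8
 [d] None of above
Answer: c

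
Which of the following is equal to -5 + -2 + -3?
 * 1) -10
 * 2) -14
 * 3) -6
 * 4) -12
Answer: 1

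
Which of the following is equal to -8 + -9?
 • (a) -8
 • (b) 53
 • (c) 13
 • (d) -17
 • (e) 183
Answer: d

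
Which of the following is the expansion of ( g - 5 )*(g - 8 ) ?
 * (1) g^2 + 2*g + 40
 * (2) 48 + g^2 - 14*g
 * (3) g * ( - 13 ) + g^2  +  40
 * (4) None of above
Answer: 3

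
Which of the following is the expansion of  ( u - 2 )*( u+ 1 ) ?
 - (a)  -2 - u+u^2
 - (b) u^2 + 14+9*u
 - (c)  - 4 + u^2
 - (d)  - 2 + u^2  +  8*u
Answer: a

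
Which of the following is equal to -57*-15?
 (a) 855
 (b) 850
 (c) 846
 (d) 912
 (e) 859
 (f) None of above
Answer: a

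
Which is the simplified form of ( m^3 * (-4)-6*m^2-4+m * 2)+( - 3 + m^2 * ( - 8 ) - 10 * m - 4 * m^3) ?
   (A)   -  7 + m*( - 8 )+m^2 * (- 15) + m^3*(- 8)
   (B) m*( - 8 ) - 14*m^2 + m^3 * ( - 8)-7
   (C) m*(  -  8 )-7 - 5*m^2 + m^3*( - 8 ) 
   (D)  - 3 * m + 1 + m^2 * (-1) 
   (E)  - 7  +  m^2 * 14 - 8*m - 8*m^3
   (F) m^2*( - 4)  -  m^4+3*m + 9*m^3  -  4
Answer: B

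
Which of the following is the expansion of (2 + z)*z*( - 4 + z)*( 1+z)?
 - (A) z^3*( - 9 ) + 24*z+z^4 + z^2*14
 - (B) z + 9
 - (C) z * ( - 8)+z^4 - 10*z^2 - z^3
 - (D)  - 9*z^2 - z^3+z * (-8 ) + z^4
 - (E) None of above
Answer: C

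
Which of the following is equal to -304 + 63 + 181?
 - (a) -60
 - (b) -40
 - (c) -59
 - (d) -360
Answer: a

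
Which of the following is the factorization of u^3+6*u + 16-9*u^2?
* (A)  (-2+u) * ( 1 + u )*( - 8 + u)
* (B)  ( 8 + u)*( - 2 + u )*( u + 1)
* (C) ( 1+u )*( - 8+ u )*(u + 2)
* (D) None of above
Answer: A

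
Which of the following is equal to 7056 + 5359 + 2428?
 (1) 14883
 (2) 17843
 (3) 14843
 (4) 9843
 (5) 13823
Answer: 3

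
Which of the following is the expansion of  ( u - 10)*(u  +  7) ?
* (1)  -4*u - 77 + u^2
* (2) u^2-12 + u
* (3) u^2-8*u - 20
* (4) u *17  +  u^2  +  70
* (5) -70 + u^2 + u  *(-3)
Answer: 5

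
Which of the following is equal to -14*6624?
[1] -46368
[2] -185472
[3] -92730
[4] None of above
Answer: 4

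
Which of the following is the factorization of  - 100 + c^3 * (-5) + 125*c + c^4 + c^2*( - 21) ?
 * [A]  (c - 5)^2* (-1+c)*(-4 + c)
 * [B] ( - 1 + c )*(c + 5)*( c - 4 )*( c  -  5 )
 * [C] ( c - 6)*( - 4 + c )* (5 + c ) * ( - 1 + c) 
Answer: B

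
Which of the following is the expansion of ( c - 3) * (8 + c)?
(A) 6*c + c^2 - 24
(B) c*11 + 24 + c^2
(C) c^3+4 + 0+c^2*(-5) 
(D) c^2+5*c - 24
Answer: D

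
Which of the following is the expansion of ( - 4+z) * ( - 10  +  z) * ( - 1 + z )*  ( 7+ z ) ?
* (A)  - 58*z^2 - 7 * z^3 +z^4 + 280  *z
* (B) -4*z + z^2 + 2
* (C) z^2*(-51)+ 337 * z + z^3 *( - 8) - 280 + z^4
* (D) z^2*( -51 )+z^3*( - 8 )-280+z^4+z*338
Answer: D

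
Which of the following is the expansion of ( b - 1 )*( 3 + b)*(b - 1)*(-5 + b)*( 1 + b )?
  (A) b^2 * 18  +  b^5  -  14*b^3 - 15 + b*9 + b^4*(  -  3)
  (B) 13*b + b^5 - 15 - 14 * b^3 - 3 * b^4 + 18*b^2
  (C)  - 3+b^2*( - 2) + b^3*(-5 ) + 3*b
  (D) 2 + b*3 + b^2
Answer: B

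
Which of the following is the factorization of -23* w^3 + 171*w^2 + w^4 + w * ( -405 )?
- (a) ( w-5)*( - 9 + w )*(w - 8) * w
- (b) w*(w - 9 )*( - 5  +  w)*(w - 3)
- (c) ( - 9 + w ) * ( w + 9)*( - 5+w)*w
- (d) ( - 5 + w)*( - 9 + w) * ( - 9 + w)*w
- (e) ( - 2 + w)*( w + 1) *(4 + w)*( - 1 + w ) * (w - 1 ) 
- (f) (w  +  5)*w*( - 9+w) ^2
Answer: d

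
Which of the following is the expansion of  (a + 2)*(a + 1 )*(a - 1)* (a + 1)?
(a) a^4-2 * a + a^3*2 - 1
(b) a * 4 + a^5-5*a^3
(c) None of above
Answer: c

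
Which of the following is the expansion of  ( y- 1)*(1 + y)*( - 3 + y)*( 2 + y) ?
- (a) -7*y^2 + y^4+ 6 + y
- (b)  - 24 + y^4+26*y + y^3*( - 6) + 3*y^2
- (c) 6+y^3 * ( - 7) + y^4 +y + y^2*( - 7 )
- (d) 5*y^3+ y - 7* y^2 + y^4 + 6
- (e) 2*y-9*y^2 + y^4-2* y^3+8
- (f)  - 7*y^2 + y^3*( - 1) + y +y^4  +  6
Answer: f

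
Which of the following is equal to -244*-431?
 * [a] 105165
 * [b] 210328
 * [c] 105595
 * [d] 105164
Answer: d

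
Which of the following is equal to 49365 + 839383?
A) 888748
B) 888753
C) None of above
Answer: A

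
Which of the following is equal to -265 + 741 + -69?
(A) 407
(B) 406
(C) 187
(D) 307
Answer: A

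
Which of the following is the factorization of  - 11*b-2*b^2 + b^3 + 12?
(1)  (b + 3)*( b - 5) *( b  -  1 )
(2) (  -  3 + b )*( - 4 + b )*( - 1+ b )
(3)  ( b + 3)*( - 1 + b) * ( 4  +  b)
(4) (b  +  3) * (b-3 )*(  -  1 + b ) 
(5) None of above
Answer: 5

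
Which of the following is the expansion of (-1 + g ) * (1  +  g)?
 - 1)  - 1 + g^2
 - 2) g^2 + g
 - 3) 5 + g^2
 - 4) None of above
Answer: 1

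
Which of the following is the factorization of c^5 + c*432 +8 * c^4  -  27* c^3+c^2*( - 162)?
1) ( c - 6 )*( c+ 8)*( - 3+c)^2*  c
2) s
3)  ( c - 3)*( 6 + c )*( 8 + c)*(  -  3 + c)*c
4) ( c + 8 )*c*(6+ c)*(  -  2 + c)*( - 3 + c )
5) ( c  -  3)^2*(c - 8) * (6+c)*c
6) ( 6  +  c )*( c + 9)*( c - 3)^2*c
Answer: 3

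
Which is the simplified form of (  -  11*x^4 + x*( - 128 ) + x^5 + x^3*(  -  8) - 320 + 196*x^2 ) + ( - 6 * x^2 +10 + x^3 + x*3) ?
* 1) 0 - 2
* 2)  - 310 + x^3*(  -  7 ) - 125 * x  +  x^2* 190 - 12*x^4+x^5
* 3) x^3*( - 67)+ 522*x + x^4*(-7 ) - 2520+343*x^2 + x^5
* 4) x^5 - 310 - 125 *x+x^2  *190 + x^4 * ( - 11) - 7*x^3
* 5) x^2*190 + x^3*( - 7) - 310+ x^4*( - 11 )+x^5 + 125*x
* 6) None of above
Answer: 4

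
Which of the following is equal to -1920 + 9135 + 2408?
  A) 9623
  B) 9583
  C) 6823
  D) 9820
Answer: A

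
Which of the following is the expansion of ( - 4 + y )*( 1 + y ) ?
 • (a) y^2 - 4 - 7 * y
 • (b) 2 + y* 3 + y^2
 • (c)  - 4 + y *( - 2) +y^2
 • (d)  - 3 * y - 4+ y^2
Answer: d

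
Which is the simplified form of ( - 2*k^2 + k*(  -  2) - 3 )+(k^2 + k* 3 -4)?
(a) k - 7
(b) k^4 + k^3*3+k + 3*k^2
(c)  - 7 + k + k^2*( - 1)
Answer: c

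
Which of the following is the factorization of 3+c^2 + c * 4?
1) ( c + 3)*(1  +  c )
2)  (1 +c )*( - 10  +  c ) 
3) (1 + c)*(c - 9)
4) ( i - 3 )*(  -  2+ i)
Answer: 1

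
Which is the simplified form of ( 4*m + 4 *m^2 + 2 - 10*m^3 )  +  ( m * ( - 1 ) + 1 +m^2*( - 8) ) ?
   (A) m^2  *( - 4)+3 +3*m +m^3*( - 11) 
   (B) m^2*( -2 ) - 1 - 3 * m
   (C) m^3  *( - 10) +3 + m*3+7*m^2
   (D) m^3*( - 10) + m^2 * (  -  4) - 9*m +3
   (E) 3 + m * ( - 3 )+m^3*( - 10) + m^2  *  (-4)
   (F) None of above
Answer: F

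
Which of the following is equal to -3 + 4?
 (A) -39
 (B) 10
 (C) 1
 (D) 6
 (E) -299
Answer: C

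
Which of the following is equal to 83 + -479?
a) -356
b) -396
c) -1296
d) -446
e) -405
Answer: b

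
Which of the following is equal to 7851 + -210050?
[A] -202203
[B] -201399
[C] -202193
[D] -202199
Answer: D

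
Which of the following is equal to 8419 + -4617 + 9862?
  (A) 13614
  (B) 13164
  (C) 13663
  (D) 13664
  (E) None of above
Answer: D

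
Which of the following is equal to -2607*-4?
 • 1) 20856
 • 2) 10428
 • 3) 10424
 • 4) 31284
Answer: 2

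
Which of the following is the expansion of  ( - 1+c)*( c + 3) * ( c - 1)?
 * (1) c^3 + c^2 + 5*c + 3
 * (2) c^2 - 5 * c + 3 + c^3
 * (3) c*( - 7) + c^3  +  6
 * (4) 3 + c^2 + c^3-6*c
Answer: 2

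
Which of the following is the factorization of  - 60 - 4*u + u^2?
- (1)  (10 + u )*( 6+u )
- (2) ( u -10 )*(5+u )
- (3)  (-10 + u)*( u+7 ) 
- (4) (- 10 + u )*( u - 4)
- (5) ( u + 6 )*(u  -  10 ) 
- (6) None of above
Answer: 5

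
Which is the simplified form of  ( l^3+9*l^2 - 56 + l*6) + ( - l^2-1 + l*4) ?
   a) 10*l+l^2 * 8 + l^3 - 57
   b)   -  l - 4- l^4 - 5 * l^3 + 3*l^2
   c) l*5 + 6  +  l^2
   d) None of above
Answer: a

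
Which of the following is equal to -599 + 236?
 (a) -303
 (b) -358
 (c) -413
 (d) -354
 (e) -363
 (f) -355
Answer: e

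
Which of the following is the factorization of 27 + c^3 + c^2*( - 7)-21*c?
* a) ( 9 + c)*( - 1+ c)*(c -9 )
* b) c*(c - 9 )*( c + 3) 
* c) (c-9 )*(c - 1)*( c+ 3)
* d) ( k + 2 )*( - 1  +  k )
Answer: c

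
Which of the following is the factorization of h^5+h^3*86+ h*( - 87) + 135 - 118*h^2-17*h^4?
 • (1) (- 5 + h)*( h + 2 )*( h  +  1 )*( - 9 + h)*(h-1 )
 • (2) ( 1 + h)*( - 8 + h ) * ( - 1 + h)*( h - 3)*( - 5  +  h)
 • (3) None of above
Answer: 3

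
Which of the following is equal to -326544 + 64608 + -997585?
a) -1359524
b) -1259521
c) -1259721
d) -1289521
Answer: b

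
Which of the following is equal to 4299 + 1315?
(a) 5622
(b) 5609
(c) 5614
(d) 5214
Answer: c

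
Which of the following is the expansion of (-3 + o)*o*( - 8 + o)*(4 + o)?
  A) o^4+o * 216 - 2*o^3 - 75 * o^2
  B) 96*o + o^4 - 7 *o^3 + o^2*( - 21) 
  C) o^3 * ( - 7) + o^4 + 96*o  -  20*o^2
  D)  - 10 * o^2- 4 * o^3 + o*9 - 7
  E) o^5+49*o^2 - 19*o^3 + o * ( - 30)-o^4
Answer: C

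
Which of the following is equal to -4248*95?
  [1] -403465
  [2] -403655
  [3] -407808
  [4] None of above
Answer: 4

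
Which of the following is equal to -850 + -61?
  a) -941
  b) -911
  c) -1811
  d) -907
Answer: b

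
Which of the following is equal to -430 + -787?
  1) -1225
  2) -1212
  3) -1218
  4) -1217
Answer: 4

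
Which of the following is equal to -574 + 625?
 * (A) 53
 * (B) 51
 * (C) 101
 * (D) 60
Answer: B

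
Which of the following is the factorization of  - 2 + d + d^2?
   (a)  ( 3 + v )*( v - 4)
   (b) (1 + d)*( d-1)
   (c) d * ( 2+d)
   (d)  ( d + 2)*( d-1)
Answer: d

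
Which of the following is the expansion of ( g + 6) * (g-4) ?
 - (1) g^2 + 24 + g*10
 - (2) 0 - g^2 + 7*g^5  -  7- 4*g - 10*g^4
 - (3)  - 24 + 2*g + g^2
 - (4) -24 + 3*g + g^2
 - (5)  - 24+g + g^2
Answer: 3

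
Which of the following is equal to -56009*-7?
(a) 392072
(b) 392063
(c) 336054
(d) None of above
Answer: b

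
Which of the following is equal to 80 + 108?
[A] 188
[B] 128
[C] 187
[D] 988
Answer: A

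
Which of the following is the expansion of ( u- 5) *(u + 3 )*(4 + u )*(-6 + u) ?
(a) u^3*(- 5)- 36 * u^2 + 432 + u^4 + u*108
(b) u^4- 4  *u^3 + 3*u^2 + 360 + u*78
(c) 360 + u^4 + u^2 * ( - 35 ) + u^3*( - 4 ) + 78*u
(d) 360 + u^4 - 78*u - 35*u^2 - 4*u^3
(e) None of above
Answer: c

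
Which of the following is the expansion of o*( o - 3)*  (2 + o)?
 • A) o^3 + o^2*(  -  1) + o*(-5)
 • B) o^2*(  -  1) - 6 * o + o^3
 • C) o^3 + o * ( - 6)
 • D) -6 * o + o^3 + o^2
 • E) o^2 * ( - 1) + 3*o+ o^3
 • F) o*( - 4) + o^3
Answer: B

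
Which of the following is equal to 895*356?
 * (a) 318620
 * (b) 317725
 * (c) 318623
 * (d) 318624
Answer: a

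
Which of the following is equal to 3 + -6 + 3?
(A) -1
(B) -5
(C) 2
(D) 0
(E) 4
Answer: D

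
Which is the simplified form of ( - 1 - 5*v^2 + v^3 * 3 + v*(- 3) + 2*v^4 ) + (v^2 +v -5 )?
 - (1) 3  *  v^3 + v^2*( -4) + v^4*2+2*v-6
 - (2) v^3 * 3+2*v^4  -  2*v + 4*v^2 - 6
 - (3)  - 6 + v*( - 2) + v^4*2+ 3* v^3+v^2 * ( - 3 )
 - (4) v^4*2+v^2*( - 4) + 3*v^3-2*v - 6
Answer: 4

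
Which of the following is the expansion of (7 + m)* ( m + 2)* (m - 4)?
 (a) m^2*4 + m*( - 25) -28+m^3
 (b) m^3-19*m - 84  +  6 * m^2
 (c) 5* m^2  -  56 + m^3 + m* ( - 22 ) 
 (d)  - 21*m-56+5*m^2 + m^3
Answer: c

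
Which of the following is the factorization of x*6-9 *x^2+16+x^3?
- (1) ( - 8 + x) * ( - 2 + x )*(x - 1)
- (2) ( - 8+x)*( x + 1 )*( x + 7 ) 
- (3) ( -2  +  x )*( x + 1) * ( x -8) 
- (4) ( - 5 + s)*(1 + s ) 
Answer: 3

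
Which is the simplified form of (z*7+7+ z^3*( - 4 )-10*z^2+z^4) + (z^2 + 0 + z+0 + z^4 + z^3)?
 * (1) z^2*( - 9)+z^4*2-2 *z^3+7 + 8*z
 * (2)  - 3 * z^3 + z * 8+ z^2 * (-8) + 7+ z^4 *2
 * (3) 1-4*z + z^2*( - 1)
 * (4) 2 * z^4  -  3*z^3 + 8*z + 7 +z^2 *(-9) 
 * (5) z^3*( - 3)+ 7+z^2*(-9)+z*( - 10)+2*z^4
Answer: 4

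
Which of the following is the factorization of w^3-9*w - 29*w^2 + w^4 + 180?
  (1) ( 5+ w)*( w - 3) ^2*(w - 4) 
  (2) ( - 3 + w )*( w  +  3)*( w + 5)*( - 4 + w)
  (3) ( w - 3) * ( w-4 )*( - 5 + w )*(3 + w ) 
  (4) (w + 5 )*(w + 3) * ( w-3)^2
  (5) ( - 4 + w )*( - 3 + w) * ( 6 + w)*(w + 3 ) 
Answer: 2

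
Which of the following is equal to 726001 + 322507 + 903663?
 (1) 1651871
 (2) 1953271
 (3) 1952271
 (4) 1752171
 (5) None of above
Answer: 5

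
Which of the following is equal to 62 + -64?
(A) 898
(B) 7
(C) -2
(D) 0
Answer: C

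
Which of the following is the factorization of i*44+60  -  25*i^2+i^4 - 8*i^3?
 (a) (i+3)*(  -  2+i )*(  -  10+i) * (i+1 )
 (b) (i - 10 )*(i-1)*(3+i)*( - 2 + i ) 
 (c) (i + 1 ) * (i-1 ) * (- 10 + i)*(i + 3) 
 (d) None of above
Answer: a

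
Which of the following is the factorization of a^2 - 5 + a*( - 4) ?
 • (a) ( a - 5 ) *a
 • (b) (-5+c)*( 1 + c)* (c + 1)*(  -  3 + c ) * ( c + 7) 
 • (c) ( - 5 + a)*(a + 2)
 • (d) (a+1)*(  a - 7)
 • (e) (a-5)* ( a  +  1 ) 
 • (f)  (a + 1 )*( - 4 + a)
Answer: e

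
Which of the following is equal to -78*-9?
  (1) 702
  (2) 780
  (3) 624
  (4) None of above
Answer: 1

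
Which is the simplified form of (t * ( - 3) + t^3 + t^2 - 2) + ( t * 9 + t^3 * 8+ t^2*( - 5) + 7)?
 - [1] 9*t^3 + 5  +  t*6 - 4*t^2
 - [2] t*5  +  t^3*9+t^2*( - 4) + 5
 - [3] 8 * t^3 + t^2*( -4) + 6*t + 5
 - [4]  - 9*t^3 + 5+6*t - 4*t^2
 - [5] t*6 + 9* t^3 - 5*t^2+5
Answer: 1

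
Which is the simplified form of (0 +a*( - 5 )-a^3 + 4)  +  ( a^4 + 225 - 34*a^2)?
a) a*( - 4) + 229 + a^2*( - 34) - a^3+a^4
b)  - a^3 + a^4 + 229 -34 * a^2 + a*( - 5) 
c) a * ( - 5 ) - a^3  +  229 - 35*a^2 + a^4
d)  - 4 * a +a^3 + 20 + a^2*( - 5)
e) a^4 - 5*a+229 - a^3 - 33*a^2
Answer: b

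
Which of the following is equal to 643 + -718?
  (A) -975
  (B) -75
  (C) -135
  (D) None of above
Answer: B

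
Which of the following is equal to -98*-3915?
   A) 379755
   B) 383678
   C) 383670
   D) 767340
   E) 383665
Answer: C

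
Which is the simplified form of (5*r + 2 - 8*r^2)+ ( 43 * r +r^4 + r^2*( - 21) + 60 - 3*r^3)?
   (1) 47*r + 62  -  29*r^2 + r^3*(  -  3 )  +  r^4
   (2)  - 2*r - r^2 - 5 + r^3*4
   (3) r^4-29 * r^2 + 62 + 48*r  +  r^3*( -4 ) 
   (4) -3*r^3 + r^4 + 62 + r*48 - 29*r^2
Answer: 4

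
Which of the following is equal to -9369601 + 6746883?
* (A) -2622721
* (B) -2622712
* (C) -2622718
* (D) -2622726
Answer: C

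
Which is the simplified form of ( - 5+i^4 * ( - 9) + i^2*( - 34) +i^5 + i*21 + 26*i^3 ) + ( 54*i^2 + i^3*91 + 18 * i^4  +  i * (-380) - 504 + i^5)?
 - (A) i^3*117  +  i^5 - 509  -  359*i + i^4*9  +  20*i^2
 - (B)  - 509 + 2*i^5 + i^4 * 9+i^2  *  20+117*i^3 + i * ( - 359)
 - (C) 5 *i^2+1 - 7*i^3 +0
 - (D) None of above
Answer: B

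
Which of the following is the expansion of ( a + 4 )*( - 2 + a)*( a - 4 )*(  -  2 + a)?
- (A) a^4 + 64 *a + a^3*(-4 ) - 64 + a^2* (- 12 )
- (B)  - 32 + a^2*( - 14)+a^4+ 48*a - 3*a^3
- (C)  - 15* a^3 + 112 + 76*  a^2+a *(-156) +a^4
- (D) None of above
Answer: A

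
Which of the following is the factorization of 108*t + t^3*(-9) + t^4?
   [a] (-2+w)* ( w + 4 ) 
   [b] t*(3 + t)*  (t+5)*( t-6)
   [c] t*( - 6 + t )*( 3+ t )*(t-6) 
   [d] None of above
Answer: c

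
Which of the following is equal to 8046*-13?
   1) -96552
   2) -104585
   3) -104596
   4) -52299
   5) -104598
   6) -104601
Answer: 5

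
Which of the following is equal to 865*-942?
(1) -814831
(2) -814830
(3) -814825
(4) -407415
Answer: 2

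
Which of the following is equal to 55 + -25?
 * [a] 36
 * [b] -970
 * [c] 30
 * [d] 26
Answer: c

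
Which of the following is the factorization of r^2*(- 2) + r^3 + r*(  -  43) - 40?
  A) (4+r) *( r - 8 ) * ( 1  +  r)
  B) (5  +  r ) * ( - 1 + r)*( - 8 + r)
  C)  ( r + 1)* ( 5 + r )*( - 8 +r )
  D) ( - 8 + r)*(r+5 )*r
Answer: C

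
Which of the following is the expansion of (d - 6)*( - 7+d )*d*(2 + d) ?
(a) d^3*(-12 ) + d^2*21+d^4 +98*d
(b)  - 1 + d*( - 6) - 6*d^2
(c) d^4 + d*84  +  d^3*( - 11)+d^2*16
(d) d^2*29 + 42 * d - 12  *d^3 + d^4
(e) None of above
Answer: c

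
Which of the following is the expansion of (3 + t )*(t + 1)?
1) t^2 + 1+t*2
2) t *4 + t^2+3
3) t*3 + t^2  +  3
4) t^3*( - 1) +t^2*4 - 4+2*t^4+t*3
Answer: 2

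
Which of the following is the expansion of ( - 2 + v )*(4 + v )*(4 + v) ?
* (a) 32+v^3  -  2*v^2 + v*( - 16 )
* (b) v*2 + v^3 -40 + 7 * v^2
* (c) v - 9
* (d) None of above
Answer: d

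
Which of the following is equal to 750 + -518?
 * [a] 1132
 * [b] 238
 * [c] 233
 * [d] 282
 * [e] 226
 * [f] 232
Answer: f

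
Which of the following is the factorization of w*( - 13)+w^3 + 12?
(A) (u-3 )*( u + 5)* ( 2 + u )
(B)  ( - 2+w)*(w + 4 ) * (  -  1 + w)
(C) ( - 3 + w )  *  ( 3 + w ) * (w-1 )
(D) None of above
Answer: D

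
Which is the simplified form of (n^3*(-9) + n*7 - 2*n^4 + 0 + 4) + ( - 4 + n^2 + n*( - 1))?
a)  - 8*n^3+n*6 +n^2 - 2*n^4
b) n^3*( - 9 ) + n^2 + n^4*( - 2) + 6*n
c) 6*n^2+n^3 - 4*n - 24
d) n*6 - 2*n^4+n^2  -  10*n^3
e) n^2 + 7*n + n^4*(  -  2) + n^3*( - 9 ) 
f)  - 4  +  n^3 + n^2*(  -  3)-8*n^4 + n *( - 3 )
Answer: b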